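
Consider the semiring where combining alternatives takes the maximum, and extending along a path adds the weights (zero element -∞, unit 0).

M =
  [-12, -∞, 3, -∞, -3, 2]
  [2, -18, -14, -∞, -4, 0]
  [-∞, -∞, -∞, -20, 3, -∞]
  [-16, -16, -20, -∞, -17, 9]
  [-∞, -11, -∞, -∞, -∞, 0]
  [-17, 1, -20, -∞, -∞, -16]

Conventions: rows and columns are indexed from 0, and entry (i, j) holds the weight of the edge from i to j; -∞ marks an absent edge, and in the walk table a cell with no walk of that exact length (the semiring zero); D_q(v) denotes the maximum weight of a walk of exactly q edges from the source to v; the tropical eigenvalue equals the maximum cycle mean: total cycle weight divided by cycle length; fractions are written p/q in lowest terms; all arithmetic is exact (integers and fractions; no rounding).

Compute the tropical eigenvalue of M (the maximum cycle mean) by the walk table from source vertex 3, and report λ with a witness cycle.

q=0: [-∞, -∞, -∞, 0, -∞, -∞]
q=1: [-16, -16, -20, -∞, -17, 9]
q=2: [-8, 10, -11, -40, -17, -7]
q=3: [12, -6, -4, -31, 6, 10]
q=4: [0, 11, 15, -24, 9, 14]
q=5: [13, 15, 3, -5, 18, 11]
q=6: [17, 12, 16, -17, 11, 18]
Optimal cycle mean attained by: cycle 0->2->4->5->1->0, total 3 + 3 + 0 + 1 + 2, length 5.
Answer: λ = 9/5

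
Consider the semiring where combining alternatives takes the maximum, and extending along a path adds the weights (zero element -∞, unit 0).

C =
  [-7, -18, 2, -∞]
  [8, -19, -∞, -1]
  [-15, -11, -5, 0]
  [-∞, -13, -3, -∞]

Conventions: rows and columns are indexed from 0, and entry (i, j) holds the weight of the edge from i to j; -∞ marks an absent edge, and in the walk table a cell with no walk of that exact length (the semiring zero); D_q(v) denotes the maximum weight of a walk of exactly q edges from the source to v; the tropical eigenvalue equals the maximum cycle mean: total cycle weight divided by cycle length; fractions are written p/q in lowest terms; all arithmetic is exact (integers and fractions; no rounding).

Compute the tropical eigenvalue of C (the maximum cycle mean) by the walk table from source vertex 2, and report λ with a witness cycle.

q=0: [-∞, -∞, 0, -∞]
q=1: [-15, -11, -5, 0]
q=2: [-3, -13, -3, -5]
q=3: [-5, -14, -1, -3]
q=4: [-6, -12, -3, -1]
Optimal cycle mean attained by: cycle 0->2->1->0, total 2 + (-11) + 8, length 3.
Answer: λ = -1/3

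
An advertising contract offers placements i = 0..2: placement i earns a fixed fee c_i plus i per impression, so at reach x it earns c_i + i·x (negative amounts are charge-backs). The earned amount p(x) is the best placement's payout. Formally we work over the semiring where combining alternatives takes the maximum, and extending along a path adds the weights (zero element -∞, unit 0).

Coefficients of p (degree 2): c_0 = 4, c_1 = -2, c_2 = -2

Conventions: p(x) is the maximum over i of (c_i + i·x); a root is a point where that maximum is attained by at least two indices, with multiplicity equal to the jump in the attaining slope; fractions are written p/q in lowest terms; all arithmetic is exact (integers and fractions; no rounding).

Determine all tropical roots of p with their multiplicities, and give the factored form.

hull edge (i=0, c=4) to (i=2, c=-2): slope -3, span 2
Factored form: p(x) = -2 ⊗ (x ⊕ 3) ⊗ (x ⊕ 3)
Answer: roots = 3 (mult 2)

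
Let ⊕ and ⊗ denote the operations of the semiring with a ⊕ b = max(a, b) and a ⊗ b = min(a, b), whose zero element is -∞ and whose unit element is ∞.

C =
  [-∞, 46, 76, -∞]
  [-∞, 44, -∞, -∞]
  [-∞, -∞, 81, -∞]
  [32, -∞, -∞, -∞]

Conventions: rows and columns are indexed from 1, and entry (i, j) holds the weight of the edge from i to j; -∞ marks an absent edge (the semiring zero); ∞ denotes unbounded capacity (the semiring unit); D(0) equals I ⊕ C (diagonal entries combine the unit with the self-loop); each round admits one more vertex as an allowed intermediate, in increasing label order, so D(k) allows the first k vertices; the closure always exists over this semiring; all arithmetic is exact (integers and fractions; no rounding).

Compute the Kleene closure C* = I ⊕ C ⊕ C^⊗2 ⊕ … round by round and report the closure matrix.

D(0):
  [∞, 46, 76, -∞]
  [-∞, ∞, -∞, -∞]
  [-∞, -∞, ∞, -∞]
  [32, -∞, -∞, ∞]
D(1):
  [∞, 46, 76, -∞]
  [-∞, ∞, -∞, -∞]
  [-∞, -∞, ∞, -∞]
  [32, 32, 32, ∞]
D(2):
  [∞, 46, 76, -∞]
  [-∞, ∞, -∞, -∞]
  [-∞, -∞, ∞, -∞]
  [32, 32, 32, ∞]
D(3):
  [∞, 46, 76, -∞]
  [-∞, ∞, -∞, -∞]
  [-∞, -∞, ∞, -∞]
  [32, 32, 32, ∞]
D(4):
  [∞, 46, 76, -∞]
  [-∞, ∞, -∞, -∞]
  [-∞, -∞, ∞, -∞]
  [32, 32, 32, ∞]
Answer: C* = [[∞, 46, 76, -∞], [-∞, ∞, -∞, -∞], [-∞, -∞, ∞, -∞], [32, 32, 32, ∞]]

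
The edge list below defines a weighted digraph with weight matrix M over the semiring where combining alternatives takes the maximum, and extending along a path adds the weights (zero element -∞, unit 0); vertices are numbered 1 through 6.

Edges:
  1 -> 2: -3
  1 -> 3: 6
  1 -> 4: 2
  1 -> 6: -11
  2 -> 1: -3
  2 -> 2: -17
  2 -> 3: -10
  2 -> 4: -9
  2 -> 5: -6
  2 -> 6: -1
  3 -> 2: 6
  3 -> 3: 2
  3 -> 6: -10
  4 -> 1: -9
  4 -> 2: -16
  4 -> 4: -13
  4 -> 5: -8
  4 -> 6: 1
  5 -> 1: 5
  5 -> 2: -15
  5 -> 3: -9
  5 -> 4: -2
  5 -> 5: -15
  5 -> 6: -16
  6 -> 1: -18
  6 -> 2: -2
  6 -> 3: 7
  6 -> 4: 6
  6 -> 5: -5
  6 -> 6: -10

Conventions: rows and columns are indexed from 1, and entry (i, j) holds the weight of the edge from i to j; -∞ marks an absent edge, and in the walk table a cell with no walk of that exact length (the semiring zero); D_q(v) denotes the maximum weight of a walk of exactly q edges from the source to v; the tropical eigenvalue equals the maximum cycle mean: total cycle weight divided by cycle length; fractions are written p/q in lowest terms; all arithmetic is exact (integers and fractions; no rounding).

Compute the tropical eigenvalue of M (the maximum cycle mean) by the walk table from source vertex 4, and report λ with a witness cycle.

q=0: [-∞, -∞, -∞, 0, -∞, -∞]
q=1: [-9, -16, -∞, -13, -8, 1]
q=2: [-3, -1, 8, 7, -4, -9]
q=3: [1, 14, 10, -1, -1, 8]
q=4: [11, 16, 15, 14, 8, 13]
q=5: [13, 21, 20, 19, 10, 15]
q=6: [18, 26, 22, 21, 15, 20]
Optimal cycle mean attained by: cycle 2->6->3->2, total (-1) + 7 + 6, length 3.
Answer: λ = 4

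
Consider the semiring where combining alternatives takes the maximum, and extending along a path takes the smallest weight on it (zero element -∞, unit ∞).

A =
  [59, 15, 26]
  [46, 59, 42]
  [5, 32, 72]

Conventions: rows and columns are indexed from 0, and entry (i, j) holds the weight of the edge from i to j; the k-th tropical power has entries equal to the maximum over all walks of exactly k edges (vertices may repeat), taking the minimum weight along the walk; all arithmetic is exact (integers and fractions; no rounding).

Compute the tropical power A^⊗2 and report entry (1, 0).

A^⊗2:
  [59, 26, 26]
  [46, 59, 42]
  [32, 32, 72]
Key observation: the optimum is the walk 1->0->0, with weight 46 min 59 = 46.
Optimal value attained by: walk 1->0->0.
Answer: (A^⊗2)[1][0] = 46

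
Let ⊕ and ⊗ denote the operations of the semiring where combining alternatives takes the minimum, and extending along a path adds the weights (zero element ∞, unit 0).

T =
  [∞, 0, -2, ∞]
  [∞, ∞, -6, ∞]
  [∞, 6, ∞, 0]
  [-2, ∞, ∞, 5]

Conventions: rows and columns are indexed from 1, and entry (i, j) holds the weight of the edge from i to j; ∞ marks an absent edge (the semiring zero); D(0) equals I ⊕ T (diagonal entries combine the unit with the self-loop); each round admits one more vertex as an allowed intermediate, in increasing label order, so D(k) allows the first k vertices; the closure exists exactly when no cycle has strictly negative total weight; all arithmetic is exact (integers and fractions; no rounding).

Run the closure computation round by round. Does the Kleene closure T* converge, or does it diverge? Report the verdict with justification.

D(0):
  [0, 0, -2, ∞]
  [∞, 0, -6, ∞]
  [∞, 6, 0, 0]
  [-2, ∞, ∞, 0]
D(1):
  [0, 0, -2, ∞]
  [∞, 0, -6, ∞]
  [∞, 6, 0, 0]
  [-2, -2, -4, 0]
D(2):
  [0, 0, -6, ∞]
  [∞, 0, -6, ∞]
  [∞, 6, 0, 0]
  [-2, -2, -8, 0]
Detection: at round 3, diagonal entry (4, 4) turns strictly negative.
Key observation: the cycle 4->1->2->3->4 has total weight (-2) + 0 + (-6) + 0, which is strictly negative.
Answer: DIVERGES — negative cycle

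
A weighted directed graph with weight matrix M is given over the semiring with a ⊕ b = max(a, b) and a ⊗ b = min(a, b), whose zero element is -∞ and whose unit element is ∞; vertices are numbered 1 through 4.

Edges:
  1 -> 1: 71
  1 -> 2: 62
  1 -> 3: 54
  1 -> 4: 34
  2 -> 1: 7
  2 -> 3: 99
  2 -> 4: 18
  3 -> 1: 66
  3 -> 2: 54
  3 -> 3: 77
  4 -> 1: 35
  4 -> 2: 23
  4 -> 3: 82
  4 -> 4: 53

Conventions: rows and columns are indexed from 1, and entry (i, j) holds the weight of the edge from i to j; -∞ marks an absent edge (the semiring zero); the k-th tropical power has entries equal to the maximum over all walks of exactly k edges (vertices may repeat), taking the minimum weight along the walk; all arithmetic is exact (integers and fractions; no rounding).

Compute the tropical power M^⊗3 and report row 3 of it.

M^⊗2:
  [71, 62, 62, 34]
  [66, 54, 77, 18]
  [66, 62, 77, 34]
  [66, 54, 77, 53]
M^⊗3:
  [71, 62, 62, 34]
  [66, 62, 77, 34]
  [66, 62, 77, 34]
  [66, 62, 77, 53]
Answer: row 3 of M^⊗3 = [66, 62, 77, 34]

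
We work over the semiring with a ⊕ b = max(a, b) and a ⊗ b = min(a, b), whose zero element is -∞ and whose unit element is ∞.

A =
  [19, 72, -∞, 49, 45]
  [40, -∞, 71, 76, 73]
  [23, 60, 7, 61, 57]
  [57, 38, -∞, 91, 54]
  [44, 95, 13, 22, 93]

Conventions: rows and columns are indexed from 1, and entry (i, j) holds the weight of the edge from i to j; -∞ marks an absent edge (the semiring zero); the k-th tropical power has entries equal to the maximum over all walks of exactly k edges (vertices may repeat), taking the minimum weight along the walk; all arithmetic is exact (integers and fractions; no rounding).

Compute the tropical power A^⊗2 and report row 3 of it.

A^⊗2:
  [49, 45, 71, 72, 72]
  [57, 73, 13, 76, 73]
  [57, 57, 60, 61, 60]
  [57, 57, 38, 91, 54]
  [44, 93, 71, 76, 93]
Answer: row 3 of A^⊗2 = [57, 57, 60, 61, 60]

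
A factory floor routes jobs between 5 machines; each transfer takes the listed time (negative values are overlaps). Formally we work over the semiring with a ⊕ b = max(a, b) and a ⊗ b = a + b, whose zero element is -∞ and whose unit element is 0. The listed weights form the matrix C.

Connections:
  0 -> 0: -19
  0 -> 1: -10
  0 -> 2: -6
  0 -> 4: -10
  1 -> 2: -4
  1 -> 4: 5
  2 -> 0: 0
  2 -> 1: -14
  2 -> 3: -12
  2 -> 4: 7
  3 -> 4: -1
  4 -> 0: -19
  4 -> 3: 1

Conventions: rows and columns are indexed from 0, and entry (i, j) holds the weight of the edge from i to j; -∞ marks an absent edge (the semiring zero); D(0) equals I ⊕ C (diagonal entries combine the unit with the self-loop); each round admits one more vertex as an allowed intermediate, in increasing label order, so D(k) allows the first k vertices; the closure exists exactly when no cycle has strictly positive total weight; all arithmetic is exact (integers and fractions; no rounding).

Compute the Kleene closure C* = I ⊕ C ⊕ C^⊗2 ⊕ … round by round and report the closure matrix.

D(0):
  [0, -10, -6, -∞, -10]
  [-∞, 0, -4, -∞, 5]
  [0, -14, 0, -12, 7]
  [-∞, -∞, -∞, 0, -1]
  [-19, -∞, -∞, 1, 0]
D(1):
  [0, -10, -6, -∞, -10]
  [-∞, 0, -4, -∞, 5]
  [0, -10, 0, -12, 7]
  [-∞, -∞, -∞, 0, -1]
  [-19, -29, -25, 1, 0]
D(2):
  [0, -10, -6, -∞, -5]
  [-∞, 0, -4, -∞, 5]
  [0, -10, 0, -12, 7]
  [-∞, -∞, -∞, 0, -1]
  [-19, -29, -25, 1, 0]
D(3):
  [0, -10, -6, -18, 1]
  [-4, 0, -4, -16, 5]
  [0, -10, 0, -12, 7]
  [-∞, -∞, -∞, 0, -1]
  [-19, -29, -25, 1, 0]
D(4):
  [0, -10, -6, -18, 1]
  [-4, 0, -4, -16, 5]
  [0, -10, 0, -12, 7]
  [-∞, -∞, -∞, 0, -1]
  [-19, -29, -25, 1, 0]
D(5):
  [0, -10, -6, 2, 1]
  [-4, 0, -4, 6, 5]
  [0, -10, 0, 8, 7]
  [-20, -30, -26, 0, -1]
  [-19, -29, -25, 1, 0]
Answer: C* = [[0, -10, -6, 2, 1], [-4, 0, -4, 6, 5], [0, -10, 0, 8, 7], [-20, -30, -26, 0, -1], [-19, -29, -25, 1, 0]]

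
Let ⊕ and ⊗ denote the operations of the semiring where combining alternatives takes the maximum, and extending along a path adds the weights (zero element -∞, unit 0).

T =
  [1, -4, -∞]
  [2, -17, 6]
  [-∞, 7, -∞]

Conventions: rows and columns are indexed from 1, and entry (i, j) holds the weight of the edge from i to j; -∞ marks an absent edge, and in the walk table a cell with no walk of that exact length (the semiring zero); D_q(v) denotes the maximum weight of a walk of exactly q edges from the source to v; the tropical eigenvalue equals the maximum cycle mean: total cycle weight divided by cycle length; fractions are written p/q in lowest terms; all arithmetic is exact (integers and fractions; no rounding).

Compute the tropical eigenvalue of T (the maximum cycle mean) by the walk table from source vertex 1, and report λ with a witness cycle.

q=0: [0, -∞, -∞]
q=1: [1, -4, -∞]
q=2: [2, -3, 2]
q=3: [3, 9, 3]
Optimal cycle mean attained by: cycle 2->3->2, total 6 + 7, length 2.
Answer: λ = 13/2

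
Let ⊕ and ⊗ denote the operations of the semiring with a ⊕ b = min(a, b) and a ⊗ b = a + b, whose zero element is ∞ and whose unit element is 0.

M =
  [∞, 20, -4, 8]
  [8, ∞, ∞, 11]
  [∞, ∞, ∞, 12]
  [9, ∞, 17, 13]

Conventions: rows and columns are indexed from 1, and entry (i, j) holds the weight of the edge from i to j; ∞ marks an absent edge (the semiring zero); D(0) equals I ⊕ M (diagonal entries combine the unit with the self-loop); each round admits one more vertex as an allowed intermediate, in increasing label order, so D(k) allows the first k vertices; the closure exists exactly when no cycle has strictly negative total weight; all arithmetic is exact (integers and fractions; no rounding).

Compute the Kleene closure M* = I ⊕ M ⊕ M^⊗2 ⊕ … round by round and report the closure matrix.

D(0):
  [0, 20, -4, 8]
  [8, 0, ∞, 11]
  [∞, ∞, 0, 12]
  [9, ∞, 17, 0]
D(1):
  [0, 20, -4, 8]
  [8, 0, 4, 11]
  [∞, ∞, 0, 12]
  [9, 29, 5, 0]
D(2):
  [0, 20, -4, 8]
  [8, 0, 4, 11]
  [∞, ∞, 0, 12]
  [9, 29, 5, 0]
D(3):
  [0, 20, -4, 8]
  [8, 0, 4, 11]
  [∞, ∞, 0, 12]
  [9, 29, 5, 0]
D(4):
  [0, 20, -4, 8]
  [8, 0, 4, 11]
  [21, 41, 0, 12]
  [9, 29, 5, 0]
Answer: M* = [[0, 20, -4, 8], [8, 0, 4, 11], [21, 41, 0, 12], [9, 29, 5, 0]]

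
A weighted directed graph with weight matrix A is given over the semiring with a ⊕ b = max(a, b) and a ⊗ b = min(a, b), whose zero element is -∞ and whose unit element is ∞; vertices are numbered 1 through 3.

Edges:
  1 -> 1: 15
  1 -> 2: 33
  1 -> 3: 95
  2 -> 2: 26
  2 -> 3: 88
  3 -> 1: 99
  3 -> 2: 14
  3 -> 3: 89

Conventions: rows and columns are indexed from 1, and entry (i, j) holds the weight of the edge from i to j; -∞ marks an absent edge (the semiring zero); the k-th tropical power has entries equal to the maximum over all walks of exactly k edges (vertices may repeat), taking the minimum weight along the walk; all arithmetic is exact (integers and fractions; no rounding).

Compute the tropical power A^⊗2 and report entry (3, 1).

A^⊗2:
  [95, 26, 89]
  [88, 26, 88]
  [89, 33, 95]
Key observation: the optimum is the walk 3->3->1, with weight 89 min 99 = 89.
Optimal value attained by: walk 3->3->1.
Answer: (A^⊗2)[3][1] = 89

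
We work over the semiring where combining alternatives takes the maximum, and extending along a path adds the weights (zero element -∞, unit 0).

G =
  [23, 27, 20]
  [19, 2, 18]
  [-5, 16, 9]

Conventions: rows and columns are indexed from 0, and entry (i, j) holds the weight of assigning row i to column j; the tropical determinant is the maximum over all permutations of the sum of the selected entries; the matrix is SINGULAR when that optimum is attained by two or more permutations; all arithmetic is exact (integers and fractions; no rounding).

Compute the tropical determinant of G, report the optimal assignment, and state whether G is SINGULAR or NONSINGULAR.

σ = (0, 1, 2): 23 + 2 + 9 = 34
σ = (0, 2, 1): 23 + 18 + 16 = 57
σ = (1, 0, 2): 27 + 19 + 9 = 55
σ = (1, 2, 0): 27 + 18 + (-5) = 40
σ = (2, 0, 1): 20 + 19 + 16 = 55
σ = (2, 1, 0): 20 + 2 + (-5) = 17
Optimal value attained by: σ = (0, 2, 1).
Answer: det⊕(G) = 57; verdict: NONSINGULAR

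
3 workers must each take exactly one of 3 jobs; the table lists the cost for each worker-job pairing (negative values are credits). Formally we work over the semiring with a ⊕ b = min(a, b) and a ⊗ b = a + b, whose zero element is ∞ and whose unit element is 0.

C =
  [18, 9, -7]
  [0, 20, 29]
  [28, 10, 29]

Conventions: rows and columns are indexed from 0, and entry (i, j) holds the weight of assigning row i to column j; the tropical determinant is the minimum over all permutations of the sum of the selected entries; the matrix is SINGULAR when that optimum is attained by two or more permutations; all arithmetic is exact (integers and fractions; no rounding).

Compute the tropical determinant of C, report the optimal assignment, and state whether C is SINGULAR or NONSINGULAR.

σ = (0, 1, 2): 18 + 20 + 29 = 67
σ = (0, 2, 1): 18 + 29 + 10 = 57
σ = (1, 0, 2): 9 + 0 + 29 = 38
σ = (1, 2, 0): 9 + 29 + 28 = 66
σ = (2, 0, 1): (-7) + 0 + 10 = 3
σ = (2, 1, 0): (-7) + 20 + 28 = 41
Optimal value attained by: σ = (2, 0, 1).
Answer: det⊕(C) = 3; verdict: NONSINGULAR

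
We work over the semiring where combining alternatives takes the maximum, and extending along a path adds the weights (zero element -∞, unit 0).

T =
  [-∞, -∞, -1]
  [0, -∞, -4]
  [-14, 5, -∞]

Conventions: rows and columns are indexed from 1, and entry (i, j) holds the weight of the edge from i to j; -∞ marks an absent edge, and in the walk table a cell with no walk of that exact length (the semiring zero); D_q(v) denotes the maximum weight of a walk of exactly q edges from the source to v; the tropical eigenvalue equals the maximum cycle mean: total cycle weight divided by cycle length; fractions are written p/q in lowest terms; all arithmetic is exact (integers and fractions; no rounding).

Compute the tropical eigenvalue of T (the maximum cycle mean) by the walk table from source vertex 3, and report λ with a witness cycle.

q=0: [-∞, -∞, 0]
q=1: [-14, 5, -∞]
q=2: [5, -∞, 1]
q=3: [-13, 6, 4]
Optimal cycle mean attained by: cycle 1->3->2->1, total (-1) + 5 + 0, length 3.
Answer: λ = 4/3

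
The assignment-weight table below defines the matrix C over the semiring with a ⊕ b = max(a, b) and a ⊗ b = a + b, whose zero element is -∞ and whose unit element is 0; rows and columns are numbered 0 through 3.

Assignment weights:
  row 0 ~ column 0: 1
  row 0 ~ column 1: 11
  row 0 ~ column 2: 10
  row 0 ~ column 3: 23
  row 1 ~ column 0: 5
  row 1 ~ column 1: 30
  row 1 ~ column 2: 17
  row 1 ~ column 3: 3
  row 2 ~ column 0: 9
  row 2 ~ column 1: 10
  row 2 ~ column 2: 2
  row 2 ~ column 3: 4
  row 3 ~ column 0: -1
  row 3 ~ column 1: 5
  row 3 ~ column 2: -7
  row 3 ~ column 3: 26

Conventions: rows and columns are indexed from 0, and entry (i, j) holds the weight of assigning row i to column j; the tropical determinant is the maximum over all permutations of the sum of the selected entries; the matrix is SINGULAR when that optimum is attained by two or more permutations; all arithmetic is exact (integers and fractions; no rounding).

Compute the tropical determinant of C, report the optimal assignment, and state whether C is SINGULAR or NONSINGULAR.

σ = (0, 1, 2, 3): 1 + 30 + 2 + 26 = 59
σ = (0, 1, 3, 2): 1 + 30 + 4 + (-7) = 28
σ = (0, 2, 1, 3): 1 + 17 + 10 + 26 = 54
σ = (0, 2, 3, 1): 1 + 17 + 4 + 5 = 27
σ = (0, 3, 1, 2): 1 + 3 + 10 + (-7) = 7
σ = (0, 3, 2, 1): 1 + 3 + 2 + 5 = 11
σ = (1, 0, 2, 3): 11 + 5 + 2 + 26 = 44
σ = (1, 0, 3, 2): 11 + 5 + 4 + (-7) = 13
σ = (1, 2, 0, 3): 11 + 17 + 9 + 26 = 63
σ = (1, 2, 3, 0): 11 + 17 + 4 + (-1) = 31
σ = (1, 3, 0, 2): 11 + 3 + 9 + (-7) = 16
σ = (1, 3, 2, 0): 11 + 3 + 2 + (-1) = 15
σ = (2, 0, 1, 3): 10 + 5 + 10 + 26 = 51
σ = (2, 0, 3, 1): 10 + 5 + 4 + 5 = 24
σ = (2, 1, 0, 3): 10 + 30 + 9 + 26 = 75
σ = (2, 1, 3, 0): 10 + 30 + 4 + (-1) = 43
σ = (2, 3, 0, 1): 10 + 3 + 9 + 5 = 27
σ = (2, 3, 1, 0): 10 + 3 + 10 + (-1) = 22
σ = (3, 0, 1, 2): 23 + 5 + 10 + (-7) = 31
σ = (3, 0, 2, 1): 23 + 5 + 2 + 5 = 35
σ = (3, 1, 0, 2): 23 + 30 + 9 + (-7) = 55
σ = (3, 1, 2, 0): 23 + 30 + 2 + (-1) = 54
σ = (3, 2, 0, 1): 23 + 17 + 9 + 5 = 54
σ = (3, 2, 1, 0): 23 + 17 + 10 + (-1) = 49
Optimal value attained by: σ = (2, 1, 0, 3).
Answer: det⊕(C) = 75; verdict: NONSINGULAR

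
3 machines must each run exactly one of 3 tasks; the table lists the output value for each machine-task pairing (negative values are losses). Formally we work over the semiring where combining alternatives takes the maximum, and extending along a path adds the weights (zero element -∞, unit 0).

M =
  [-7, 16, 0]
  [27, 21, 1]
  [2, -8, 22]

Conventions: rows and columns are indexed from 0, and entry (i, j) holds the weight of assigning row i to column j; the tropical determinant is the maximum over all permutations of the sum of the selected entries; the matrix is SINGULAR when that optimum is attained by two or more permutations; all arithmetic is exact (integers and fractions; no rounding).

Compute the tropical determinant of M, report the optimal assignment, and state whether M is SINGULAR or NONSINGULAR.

σ = (0, 1, 2): (-7) + 21 + 22 = 36
σ = (0, 2, 1): (-7) + 1 + (-8) = -14
σ = (1, 0, 2): 16 + 27 + 22 = 65
σ = (1, 2, 0): 16 + 1 + 2 = 19
σ = (2, 0, 1): 0 + 27 + (-8) = 19
σ = (2, 1, 0): 0 + 21 + 2 = 23
Optimal value attained by: σ = (1, 0, 2).
Answer: det⊕(M) = 65; verdict: NONSINGULAR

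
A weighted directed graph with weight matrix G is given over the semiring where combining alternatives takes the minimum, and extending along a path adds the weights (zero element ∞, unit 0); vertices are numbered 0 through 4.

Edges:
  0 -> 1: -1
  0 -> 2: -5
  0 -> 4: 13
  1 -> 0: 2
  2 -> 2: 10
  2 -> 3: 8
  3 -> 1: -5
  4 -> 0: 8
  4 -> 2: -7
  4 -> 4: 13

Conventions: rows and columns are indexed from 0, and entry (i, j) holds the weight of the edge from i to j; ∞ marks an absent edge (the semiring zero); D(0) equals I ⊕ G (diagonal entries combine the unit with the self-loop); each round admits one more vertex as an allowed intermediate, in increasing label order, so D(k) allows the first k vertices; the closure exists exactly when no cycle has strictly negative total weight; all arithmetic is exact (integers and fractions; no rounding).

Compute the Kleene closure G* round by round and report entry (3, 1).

D(0):
  [0, -1, -5, ∞, 13]
  [2, 0, ∞, ∞, ∞]
  [∞, ∞, 0, 8, ∞]
  [∞, -5, ∞, 0, ∞]
  [8, ∞, -7, ∞, 0]
D(1):
  [0, -1, -5, ∞, 13]
  [2, 0, -3, ∞, 15]
  [∞, ∞, 0, 8, ∞]
  [∞, -5, ∞, 0, ∞]
  [8, 7, -7, ∞, 0]
D(2):
  [0, -1, -5, ∞, 13]
  [2, 0, -3, ∞, 15]
  [∞, ∞, 0, 8, ∞]
  [-3, -5, -8, 0, 10]
  [8, 7, -7, ∞, 0]
D(3):
  [0, -1, -5, 3, 13]
  [2, 0, -3, 5, 15]
  [∞, ∞, 0, 8, ∞]
  [-3, -5, -8, 0, 10]
  [8, 7, -7, 1, 0]
D(4):
  [0, -2, -5, 3, 13]
  [2, 0, -3, 5, 15]
  [5, 3, 0, 8, 18]
  [-3, -5, -8, 0, 10]
  [-2, -4, -7, 1, 0]
D(5):
  [0, -2, -5, 3, 13]
  [2, 0, -3, 5, 15]
  [5, 3, 0, 8, 18]
  [-3, -5, -8, 0, 10]
  [-2, -4, -7, 1, 0]
Answer: G*[3][1] = -5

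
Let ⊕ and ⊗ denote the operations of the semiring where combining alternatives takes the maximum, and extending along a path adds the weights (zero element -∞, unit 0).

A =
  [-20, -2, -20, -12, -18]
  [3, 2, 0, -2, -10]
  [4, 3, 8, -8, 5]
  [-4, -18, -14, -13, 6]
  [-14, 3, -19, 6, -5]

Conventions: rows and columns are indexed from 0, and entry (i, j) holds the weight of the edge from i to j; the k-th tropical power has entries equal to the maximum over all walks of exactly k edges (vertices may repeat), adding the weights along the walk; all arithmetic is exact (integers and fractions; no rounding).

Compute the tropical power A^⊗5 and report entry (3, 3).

A^⊗2:
  [1, 0, -2, -4, -6]
  [5, 4, 8, 0, 5]
  [12, 11, 16, 11, 13]
  [-8, 9, -6, 12, 1]
  [6, 5, 3, 1, 12]
A^⊗3:
  [3, 2, 6, 0, 3]
  [12, 11, 16, 11, 13]
  [20, 19, 24, 19, 21]
  [12, 11, 9, 7, 18]
  [8, 15, 11, 18, 8]
A^⊗4:
  [10, 9, 14, 9, 11]
  [20, 19, 24, 19, 21]
  [28, 27, 32, 27, 29]
  [14, 21, 17, 24, 14]
  [18, 17, 19, 14, 24]
A^⊗5:
  [18, 17, 22, 17, 19]
  [28, 27, 32, 27, 29]
  [36, 35, 40, 35, 37]
  [24, 23, 25, 20, 30]
  [23, 27, 27, 30, 24]
Key observation: the optimum is the walk 3->4->1->2->4->3, with weight 6 + 3 + 0 + 5 + 6 = 20.
Optimal value attained by: walk 3->4->1->2->4->3.
Answer: (A^⊗5)[3][3] = 20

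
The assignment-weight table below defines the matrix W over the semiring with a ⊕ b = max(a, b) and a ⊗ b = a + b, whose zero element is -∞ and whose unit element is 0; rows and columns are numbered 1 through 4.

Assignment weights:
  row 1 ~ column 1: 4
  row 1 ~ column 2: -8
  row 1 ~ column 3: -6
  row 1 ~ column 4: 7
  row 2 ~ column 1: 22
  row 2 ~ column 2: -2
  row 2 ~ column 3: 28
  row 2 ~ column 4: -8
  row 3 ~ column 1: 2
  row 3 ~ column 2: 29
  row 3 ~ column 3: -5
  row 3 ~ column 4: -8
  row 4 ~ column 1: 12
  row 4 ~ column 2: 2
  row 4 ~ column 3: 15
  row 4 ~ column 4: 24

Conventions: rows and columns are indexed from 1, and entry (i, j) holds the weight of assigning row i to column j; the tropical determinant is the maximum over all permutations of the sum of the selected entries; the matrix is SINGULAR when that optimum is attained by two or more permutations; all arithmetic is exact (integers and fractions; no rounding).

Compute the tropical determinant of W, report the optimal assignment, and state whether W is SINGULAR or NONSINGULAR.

σ = (1, 2, 3, 4): 4 + (-2) + (-5) + 24 = 21
σ = (1, 2, 4, 3): 4 + (-2) + (-8) + 15 = 9
σ = (1, 3, 2, 4): 4 + 28 + 29 + 24 = 85
σ = (1, 3, 4, 2): 4 + 28 + (-8) + 2 = 26
σ = (1, 4, 2, 3): 4 + (-8) + 29 + 15 = 40
σ = (1, 4, 3, 2): 4 + (-8) + (-5) + 2 = -7
σ = (2, 1, 3, 4): (-8) + 22 + (-5) + 24 = 33
σ = (2, 1, 4, 3): (-8) + 22 + (-8) + 15 = 21
σ = (2, 3, 1, 4): (-8) + 28 + 2 + 24 = 46
σ = (2, 3, 4, 1): (-8) + 28 + (-8) + 12 = 24
σ = (2, 4, 1, 3): (-8) + (-8) + 2 + 15 = 1
σ = (2, 4, 3, 1): (-8) + (-8) + (-5) + 12 = -9
σ = (3, 1, 2, 4): (-6) + 22 + 29 + 24 = 69
σ = (3, 1, 4, 2): (-6) + 22 + (-8) + 2 = 10
σ = (3, 2, 1, 4): (-6) + (-2) + 2 + 24 = 18
σ = (3, 2, 4, 1): (-6) + (-2) + (-8) + 12 = -4
σ = (3, 4, 1, 2): (-6) + (-8) + 2 + 2 = -10
σ = (3, 4, 2, 1): (-6) + (-8) + 29 + 12 = 27
σ = (4, 1, 2, 3): 7 + 22 + 29 + 15 = 73
σ = (4, 1, 3, 2): 7 + 22 + (-5) + 2 = 26
σ = (4, 2, 1, 3): 7 + (-2) + 2 + 15 = 22
σ = (4, 2, 3, 1): 7 + (-2) + (-5) + 12 = 12
σ = (4, 3, 1, 2): 7 + 28 + 2 + 2 = 39
σ = (4, 3, 2, 1): 7 + 28 + 29 + 12 = 76
Optimal value attained by: σ = (1, 3, 2, 4).
Answer: det⊕(W) = 85; verdict: NONSINGULAR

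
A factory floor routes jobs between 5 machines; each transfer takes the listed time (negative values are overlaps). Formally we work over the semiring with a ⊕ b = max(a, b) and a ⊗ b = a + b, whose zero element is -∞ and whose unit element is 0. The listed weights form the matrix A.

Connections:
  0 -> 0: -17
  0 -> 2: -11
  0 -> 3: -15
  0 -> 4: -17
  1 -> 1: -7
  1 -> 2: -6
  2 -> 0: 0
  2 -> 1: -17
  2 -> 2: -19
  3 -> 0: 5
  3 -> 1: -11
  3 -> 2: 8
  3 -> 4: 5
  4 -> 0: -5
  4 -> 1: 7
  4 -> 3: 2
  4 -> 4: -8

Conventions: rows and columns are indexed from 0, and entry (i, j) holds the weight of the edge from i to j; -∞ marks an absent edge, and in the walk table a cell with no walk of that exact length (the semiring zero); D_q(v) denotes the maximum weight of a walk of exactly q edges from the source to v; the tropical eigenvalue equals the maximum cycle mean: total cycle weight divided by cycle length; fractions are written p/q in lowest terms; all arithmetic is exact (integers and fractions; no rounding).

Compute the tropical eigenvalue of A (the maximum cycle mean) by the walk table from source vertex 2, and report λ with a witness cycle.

q=0: [-∞, -∞, 0, -∞, -∞]
q=1: [0, -17, -19, -∞, -∞]
q=2: [-17, -24, -11, -15, -17]
q=3: [-10, -10, -7, -15, -10]
q=4: [-7, -3, -7, -8, -10]
q=5: [-3, -3, 0, -8, -3]
Optimal cycle mean attained by: cycle 3->4->3, total 5 + 2, length 2.
Answer: λ = 7/2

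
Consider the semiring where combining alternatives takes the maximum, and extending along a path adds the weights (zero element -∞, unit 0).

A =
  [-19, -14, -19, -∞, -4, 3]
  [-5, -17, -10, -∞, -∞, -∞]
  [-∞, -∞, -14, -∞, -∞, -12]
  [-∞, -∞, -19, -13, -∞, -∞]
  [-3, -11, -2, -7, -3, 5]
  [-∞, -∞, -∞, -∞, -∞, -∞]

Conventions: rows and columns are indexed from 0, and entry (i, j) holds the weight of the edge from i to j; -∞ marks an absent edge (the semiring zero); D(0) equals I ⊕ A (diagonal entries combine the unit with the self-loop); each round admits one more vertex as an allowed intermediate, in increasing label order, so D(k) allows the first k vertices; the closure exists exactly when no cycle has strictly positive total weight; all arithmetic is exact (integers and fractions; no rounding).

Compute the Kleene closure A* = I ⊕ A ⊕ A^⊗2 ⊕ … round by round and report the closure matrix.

D(0):
  [0, -14, -19, -∞, -4, 3]
  [-5, 0, -10, -∞, -∞, -∞]
  [-∞, -∞, 0, -∞, -∞, -12]
  [-∞, -∞, -19, 0, -∞, -∞]
  [-3, -11, -2, -7, 0, 5]
  [-∞, -∞, -∞, -∞, -∞, 0]
D(1):
  [0, -14, -19, -∞, -4, 3]
  [-5, 0, -10, -∞, -9, -2]
  [-∞, -∞, 0, -∞, -∞, -12]
  [-∞, -∞, -19, 0, -∞, -∞]
  [-3, -11, -2, -7, 0, 5]
  [-∞, -∞, -∞, -∞, -∞, 0]
D(2):
  [0, -14, -19, -∞, -4, 3]
  [-5, 0, -10, -∞, -9, -2]
  [-∞, -∞, 0, -∞, -∞, -12]
  [-∞, -∞, -19, 0, -∞, -∞]
  [-3, -11, -2, -7, 0, 5]
  [-∞, -∞, -∞, -∞, -∞, 0]
D(3):
  [0, -14, -19, -∞, -4, 3]
  [-5, 0, -10, -∞, -9, -2]
  [-∞, -∞, 0, -∞, -∞, -12]
  [-∞, -∞, -19, 0, -∞, -31]
  [-3, -11, -2, -7, 0, 5]
  [-∞, -∞, -∞, -∞, -∞, 0]
D(4):
  [0, -14, -19, -∞, -4, 3]
  [-5, 0, -10, -∞, -9, -2]
  [-∞, -∞, 0, -∞, -∞, -12]
  [-∞, -∞, -19, 0, -∞, -31]
  [-3, -11, -2, -7, 0, 5]
  [-∞, -∞, -∞, -∞, -∞, 0]
D(5):
  [0, -14, -6, -11, -4, 3]
  [-5, 0, -10, -16, -9, -2]
  [-∞, -∞, 0, -∞, -∞, -12]
  [-∞, -∞, -19, 0, -∞, -31]
  [-3, -11, -2, -7, 0, 5]
  [-∞, -∞, -∞, -∞, -∞, 0]
D(6):
  [0, -14, -6, -11, -4, 3]
  [-5, 0, -10, -16, -9, -2]
  [-∞, -∞, 0, -∞, -∞, -12]
  [-∞, -∞, -19, 0, -∞, -31]
  [-3, -11, -2, -7, 0, 5]
  [-∞, -∞, -∞, -∞, -∞, 0]
Answer: A* = [[0, -14, -6, -11, -4, 3], [-5, 0, -10, -16, -9, -2], [-∞, -∞, 0, -∞, -∞, -12], [-∞, -∞, -19, 0, -∞, -31], [-3, -11, -2, -7, 0, 5], [-∞, -∞, -∞, -∞, -∞, 0]]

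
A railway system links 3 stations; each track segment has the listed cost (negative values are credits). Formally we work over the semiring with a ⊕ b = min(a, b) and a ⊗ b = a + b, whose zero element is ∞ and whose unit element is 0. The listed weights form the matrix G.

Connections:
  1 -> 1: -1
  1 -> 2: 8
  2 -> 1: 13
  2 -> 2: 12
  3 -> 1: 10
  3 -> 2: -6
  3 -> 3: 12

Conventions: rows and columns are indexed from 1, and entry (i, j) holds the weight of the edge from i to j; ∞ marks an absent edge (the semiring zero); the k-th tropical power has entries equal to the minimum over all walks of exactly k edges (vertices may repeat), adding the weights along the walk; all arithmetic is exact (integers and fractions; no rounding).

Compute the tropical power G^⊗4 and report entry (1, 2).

G^⊗2:
  [-2, 7, ∞]
  [12, 21, ∞]
  [7, 6, 24]
G^⊗3:
  [-3, 6, ∞]
  [11, 20, ∞]
  [6, 15, 36]
G^⊗4:
  [-4, 5, ∞]
  [10, 19, ∞]
  [5, 14, 48]
Key observation: the optimum is the walk 1->1->1->1->2, with weight (-1) + (-1) + (-1) + 8 = 5.
Optimal value attained by: walk 1->1->1->1->2.
Answer: (G^⊗4)[1][2] = 5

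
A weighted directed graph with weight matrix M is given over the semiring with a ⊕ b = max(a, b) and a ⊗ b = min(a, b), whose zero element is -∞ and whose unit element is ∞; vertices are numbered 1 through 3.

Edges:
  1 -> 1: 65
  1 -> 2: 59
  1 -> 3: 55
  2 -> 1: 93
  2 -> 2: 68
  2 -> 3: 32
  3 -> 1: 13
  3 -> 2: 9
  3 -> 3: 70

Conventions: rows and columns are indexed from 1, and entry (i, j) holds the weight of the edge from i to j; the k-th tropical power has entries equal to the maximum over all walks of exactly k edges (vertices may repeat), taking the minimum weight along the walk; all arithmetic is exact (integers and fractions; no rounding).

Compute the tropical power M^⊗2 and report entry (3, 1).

M^⊗2:
  [65, 59, 55]
  [68, 68, 55]
  [13, 13, 70]
Key observation: the optimum is the walk 3->1->1, with weight 13 min 65 = 13.
Optimal value attained by: walk 3->1->1.
Answer: (M^⊗2)[3][1] = 13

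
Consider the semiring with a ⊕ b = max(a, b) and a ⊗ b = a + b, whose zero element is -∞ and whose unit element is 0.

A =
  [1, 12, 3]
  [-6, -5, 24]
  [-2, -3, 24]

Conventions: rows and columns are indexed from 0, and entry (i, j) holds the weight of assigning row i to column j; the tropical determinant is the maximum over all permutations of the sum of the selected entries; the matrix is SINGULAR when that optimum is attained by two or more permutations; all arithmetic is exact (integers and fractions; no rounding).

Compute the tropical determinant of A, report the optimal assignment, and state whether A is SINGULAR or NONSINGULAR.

σ = (0, 1, 2): 1 + (-5) + 24 = 20
σ = (0, 2, 1): 1 + 24 + (-3) = 22
σ = (1, 0, 2): 12 + (-6) + 24 = 30
σ = (1, 2, 0): 12 + 24 + (-2) = 34
σ = (2, 0, 1): 3 + (-6) + (-3) = -6
σ = (2, 1, 0): 3 + (-5) + (-2) = -4
Optimal value attained by: σ = (1, 2, 0).
Answer: det⊕(A) = 34; verdict: NONSINGULAR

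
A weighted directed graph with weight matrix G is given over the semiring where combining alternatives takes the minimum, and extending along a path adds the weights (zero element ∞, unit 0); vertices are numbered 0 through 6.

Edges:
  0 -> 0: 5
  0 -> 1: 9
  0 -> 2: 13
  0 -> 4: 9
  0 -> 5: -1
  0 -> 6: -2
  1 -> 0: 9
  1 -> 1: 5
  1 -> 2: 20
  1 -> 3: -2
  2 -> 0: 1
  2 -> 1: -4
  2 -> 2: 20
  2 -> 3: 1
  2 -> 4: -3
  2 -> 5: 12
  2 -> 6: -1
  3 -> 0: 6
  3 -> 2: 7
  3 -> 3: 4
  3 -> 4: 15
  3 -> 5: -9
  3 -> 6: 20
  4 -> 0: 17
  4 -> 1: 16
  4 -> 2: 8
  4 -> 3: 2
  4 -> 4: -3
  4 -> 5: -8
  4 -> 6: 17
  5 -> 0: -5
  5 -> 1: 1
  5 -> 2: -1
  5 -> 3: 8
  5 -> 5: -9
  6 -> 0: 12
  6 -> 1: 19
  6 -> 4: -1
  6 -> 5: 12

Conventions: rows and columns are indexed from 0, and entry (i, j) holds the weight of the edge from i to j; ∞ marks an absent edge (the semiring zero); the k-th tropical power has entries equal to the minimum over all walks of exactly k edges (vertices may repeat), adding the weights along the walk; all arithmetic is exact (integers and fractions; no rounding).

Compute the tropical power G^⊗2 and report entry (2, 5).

G^⊗2:
  [-6, 0, -2, 7, -3, -10, 3]
  [4, 10, 5, 2, 13, -11, 7]
  [5, 1, 5, -6, -6, -11, -1]
  [-14, -8, -10, -1, 4, -18, 4]
  [-13, -7, -9, -1, -6, -17, 7]
  [-14, -8, -10, -1, -4, -18, -7]
  [7, 13, 7, 1, -4, -9, 10]
Key observation: the optimum is the walk 2->4->5, with weight (-3) + (-8) = -11.
Optimal value attained by: walk 2->4->5.
Answer: (G^⊗2)[2][5] = -11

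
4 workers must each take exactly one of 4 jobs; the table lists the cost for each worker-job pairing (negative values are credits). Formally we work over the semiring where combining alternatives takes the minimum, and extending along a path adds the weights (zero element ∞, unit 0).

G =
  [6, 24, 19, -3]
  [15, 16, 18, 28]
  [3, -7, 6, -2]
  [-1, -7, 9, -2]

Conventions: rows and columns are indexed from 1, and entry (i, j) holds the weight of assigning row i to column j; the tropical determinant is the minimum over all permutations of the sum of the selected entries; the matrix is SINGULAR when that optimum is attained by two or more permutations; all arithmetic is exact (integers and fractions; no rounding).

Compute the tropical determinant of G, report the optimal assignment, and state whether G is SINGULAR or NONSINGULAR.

σ = (1, 2, 3, 4): 6 + 16 + 6 + (-2) = 26
σ = (1, 2, 4, 3): 6 + 16 + (-2) + 9 = 29
σ = (1, 3, 2, 4): 6 + 18 + (-7) + (-2) = 15
σ = (1, 3, 4, 2): 6 + 18 + (-2) + (-7) = 15
σ = (1, 4, 2, 3): 6 + 28 + (-7) + 9 = 36
σ = (1, 4, 3, 2): 6 + 28 + 6 + (-7) = 33
σ = (2, 1, 3, 4): 24 + 15 + 6 + (-2) = 43
σ = (2, 1, 4, 3): 24 + 15 + (-2) + 9 = 46
σ = (2, 3, 1, 4): 24 + 18 + 3 + (-2) = 43
σ = (2, 3, 4, 1): 24 + 18 + (-2) + (-1) = 39
σ = (2, 4, 1, 3): 24 + 28 + 3 + 9 = 64
σ = (2, 4, 3, 1): 24 + 28 + 6 + (-1) = 57
σ = (3, 1, 2, 4): 19 + 15 + (-7) + (-2) = 25
σ = (3, 1, 4, 2): 19 + 15 + (-2) + (-7) = 25
σ = (3, 2, 1, 4): 19 + 16 + 3 + (-2) = 36
σ = (3, 2, 4, 1): 19 + 16 + (-2) + (-1) = 32
σ = (3, 4, 1, 2): 19 + 28 + 3 + (-7) = 43
σ = (3, 4, 2, 1): 19 + 28 + (-7) + (-1) = 39
σ = (4, 1, 2, 3): (-3) + 15 + (-7) + 9 = 14
σ = (4, 1, 3, 2): (-3) + 15 + 6 + (-7) = 11
σ = (4, 2, 1, 3): (-3) + 16 + 3 + 9 = 25
σ = (4, 2, 3, 1): (-3) + 16 + 6 + (-1) = 18
σ = (4, 3, 1, 2): (-3) + 18 + 3 + (-7) = 11
σ = (4, 3, 2, 1): (-3) + 18 + (-7) + (-1) = 7
Optimal value attained by: σ = (4, 3, 2, 1).
Answer: det⊕(G) = 7; verdict: NONSINGULAR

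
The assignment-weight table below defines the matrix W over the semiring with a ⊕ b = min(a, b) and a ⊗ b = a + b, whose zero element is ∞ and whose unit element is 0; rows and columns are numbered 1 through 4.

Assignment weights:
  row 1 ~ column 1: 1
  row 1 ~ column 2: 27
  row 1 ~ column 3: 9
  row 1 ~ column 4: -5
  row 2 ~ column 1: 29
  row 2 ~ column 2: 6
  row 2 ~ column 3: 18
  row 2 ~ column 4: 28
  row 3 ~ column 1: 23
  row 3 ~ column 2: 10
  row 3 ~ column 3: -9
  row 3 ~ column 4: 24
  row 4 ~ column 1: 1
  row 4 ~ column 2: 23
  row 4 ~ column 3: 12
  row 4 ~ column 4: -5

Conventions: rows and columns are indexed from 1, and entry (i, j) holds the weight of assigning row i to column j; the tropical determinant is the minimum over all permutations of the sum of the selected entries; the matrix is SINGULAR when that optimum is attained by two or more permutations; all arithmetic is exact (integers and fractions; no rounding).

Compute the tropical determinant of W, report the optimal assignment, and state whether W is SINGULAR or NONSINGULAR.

σ = (1, 2, 3, 4): 1 + 6 + (-9) + (-5) = -7
σ = (1, 2, 4, 3): 1 + 6 + 24 + 12 = 43
σ = (1, 3, 2, 4): 1 + 18 + 10 + (-5) = 24
σ = (1, 3, 4, 2): 1 + 18 + 24 + 23 = 66
σ = (1, 4, 2, 3): 1 + 28 + 10 + 12 = 51
σ = (1, 4, 3, 2): 1 + 28 + (-9) + 23 = 43
σ = (2, 1, 3, 4): 27 + 29 + (-9) + (-5) = 42
σ = (2, 1, 4, 3): 27 + 29 + 24 + 12 = 92
σ = (2, 3, 1, 4): 27 + 18 + 23 + (-5) = 63
σ = (2, 3, 4, 1): 27 + 18 + 24 + 1 = 70
σ = (2, 4, 1, 3): 27 + 28 + 23 + 12 = 90
σ = (2, 4, 3, 1): 27 + 28 + (-9) + 1 = 47
σ = (3, 1, 2, 4): 9 + 29 + 10 + (-5) = 43
σ = (3, 1, 4, 2): 9 + 29 + 24 + 23 = 85
σ = (3, 2, 1, 4): 9 + 6 + 23 + (-5) = 33
σ = (3, 2, 4, 1): 9 + 6 + 24 + 1 = 40
σ = (3, 4, 1, 2): 9 + 28 + 23 + 23 = 83
σ = (3, 4, 2, 1): 9 + 28 + 10 + 1 = 48
σ = (4, 1, 2, 3): (-5) + 29 + 10 + 12 = 46
σ = (4, 1, 3, 2): (-5) + 29 + (-9) + 23 = 38
σ = (4, 2, 1, 3): (-5) + 6 + 23 + 12 = 36
σ = (4, 2, 3, 1): (-5) + 6 + (-9) + 1 = -7
σ = (4, 3, 1, 2): (-5) + 18 + 23 + 23 = 59
σ = (4, 3, 2, 1): (-5) + 18 + 10 + 1 = 24
Optimal value attained by: σ = (1, 2, 3, 4).
Answer: det⊕(W) = -7; verdict: SINGULAR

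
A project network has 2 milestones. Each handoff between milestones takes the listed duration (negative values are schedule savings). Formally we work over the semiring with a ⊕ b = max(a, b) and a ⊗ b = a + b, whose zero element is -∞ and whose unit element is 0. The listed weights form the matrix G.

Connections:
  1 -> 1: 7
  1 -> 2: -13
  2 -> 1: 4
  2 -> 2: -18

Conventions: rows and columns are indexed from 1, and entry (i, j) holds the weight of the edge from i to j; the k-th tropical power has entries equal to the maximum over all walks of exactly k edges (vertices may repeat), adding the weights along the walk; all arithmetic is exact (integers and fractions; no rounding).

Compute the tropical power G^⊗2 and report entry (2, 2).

G^⊗2:
  [14, -6]
  [11, -9]
Key observation: the optimum is the walk 2->1->2, with weight 4 + (-13) = -9.
Optimal value attained by: walk 2->1->2.
Answer: (G^⊗2)[2][2] = -9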